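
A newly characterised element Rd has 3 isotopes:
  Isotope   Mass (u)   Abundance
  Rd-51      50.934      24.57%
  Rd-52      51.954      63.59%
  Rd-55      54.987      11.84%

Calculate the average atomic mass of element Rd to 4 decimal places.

52.0625 u

Ar = Σ fᵢ·mᵢ = 0.2457 × 50.934 + 0.6359 × 51.954 + 0.1184 × 54.987
= 12.51448 + 33.03755 + 6.51046 = 52.06249 u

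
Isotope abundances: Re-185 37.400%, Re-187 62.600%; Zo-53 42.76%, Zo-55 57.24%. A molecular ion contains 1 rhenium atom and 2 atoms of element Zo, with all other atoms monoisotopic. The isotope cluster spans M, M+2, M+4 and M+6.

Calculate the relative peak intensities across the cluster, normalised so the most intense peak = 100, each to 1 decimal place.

15.9 : 69.4 : 100.0 : 47.8

Rhenium pattern (n=1): 0.3740 : 0.6260
Element Zo pattern (n=2): 0.18284176 : 0.48951648 : 0.32764176
Convolve the two distributions (both contribute in 2-u steps):
  M: 0.3740×0.18284176 = 0.068383
  M+2: 0.3740×0.48951648 + 0.6260×0.18284176 = 0.297538
  M+4: 0.3740×0.32764176 + 0.6260×0.48951648 = 0.428975
  M+6: 0.6260×0.32764176 = 0.205104
Scale to base peak (0.428975) = 100: 15.9 : 69.4 : 100.0 : 47.8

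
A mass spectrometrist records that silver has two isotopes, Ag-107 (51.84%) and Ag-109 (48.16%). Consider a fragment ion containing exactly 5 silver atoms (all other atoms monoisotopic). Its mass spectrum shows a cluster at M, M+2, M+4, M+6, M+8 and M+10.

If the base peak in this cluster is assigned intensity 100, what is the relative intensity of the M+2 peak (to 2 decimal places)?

53.82

(0.5184 + 0.4816)^5 gives M 0.0374, M+2 0.1739, M+4 0.3231, M+6 0.3002, M+8 0.1394, M+10 0.0259; the largest is M+4.
P(M+4) = C(5,2) × 0.5184^3 × 0.4816^2 = 10 × 0.13931407 × 0.23193856 = 0.323123 (base)
P(M+2) = C(5,1) × 0.5184^4 × 0.4816^1 = 5 × 0.07222041 × 0.4816 = 0.173907
Relative intensity = 0.173907 / 0.323123 × 100 = 53.82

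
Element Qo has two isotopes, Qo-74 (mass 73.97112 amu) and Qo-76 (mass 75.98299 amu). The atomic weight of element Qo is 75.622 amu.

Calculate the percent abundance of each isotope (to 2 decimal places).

Qo-74: 17.94%, Qo-76: 82.06%

With x = fraction of Qo-74 (so Qo-76 is 1 − x):
73.97112·x + 75.98299·(1 − x) = 75.622
(73.97112 − 75.98299)·x = 75.622 − 75.98299
x = -0.36099 / -2.01187 = 0.17943 → 17.94% Qo-74, 82.06% Qo-76.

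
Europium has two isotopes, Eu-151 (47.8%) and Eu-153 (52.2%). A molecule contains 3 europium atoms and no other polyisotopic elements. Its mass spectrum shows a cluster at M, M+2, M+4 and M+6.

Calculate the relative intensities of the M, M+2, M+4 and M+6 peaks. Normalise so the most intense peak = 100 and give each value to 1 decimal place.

The 3 Eu atoms are independent, so intensities follow the terms of (0.478 + 0.522)^3.
P(M) = 0.478^3 = 0.109215
P(M+2) = 3 × 0.478^2 × 0.522^1 = 0.357806
P(M+4) = 3 × 0.478^1 × 0.522^2 = 0.390742
P(M+6) = 0.522^3 = 0.142237
The M+4 peak is largest (0.390742); scaling to 100 gives 28.0 : 91.6 : 100.0 : 36.4.

28.0 : 91.6 : 100.0 : 36.4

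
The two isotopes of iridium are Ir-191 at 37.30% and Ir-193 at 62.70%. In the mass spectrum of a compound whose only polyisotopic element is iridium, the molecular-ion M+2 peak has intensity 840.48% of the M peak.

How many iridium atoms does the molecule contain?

5

The M+2/M ratio from n Ir atoms is n · q/p = n · 0.6270/0.3730.
n = 8.4048 × 0.3730/0.6270 = 5.00 ≈ 5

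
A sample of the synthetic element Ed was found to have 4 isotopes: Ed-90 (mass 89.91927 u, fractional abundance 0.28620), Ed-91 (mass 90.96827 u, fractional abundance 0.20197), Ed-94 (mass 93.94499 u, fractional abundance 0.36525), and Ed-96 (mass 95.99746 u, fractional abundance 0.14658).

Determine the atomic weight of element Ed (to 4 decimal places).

92.4925 u

Weight each isotope mass by its fractional abundance: 0.28620 × 89.91927 + 0.20197 × 90.96827 + 0.36525 × 93.94499 + 0.14658 × 95.99746
= 25.734895 + 18.372861 + 34.313408 + 14.071308 = 92.492472 u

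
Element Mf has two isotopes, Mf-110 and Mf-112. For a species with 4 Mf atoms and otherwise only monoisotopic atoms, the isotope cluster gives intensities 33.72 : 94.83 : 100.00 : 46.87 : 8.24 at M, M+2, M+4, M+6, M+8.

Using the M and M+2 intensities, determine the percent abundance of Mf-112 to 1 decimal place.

41.3%

Let p = fractional abundance of Mf-110. I(M+2)/I(M) = [C(4,1)·p^3·(1−p)] / p^4 = 4·(1−p)/p = 94.83/33.72 = 2.8123
(1−p)/p = 2.8123/4 = 0.7031  ⇒  p = 1/(1 + 0.7031) = 0.5872
Mf-110: 58.7%, Mf-112: 41.3%.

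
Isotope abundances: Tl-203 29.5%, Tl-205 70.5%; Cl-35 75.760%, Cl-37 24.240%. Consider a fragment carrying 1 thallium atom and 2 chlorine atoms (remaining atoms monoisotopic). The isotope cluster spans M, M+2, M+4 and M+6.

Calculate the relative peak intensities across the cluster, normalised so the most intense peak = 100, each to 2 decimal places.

Thallium pattern (n=1): 0.2950 : 0.7050
Chlorine pattern (n=2): 0.57395776 : 0.36728448 : 0.05875776
Convolve the two distributions (both contribute in 2-u steps):
  M: 0.2950×0.57395776 = 0.169318
  M+2: 0.2950×0.36728448 + 0.7050×0.57395776 = 0.512989
  M+4: 0.2950×0.05875776 + 0.7050×0.36728448 = 0.276269
  M+6: 0.7050×0.05875776 = 0.041424
Scale to base peak (0.512989) = 100: 33.01 : 100.00 : 53.85 : 8.08

33.01 : 100.00 : 53.85 : 8.08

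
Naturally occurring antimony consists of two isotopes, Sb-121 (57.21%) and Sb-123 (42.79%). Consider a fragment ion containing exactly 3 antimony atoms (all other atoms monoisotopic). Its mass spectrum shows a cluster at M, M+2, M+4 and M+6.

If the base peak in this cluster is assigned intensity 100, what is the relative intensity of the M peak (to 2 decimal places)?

(0.5721 + 0.4279)^3 gives M 0.1872, M+2 0.4202, M+4 0.3143, M+6 0.0783; the largest is M+2.
P(M+2) = C(3,1) × 0.5721^2 × 0.4279^1 = 3 × 0.32729841 × 0.4279 = 0.420153 (base)
P(M) = C(3,0) × 0.5721^3 × 0.4279^0 = 1 × 0.18724742 × 1.0000 = 0.187247
Relative intensity = 0.187247 / 0.420153 × 100 = 44.57

44.57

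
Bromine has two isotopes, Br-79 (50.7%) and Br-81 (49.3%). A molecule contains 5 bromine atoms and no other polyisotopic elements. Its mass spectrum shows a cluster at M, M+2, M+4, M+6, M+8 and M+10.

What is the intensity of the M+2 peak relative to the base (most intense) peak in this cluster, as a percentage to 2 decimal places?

(0.507 + 0.493)^5 gives M 0.0335, M+2 0.1629, M+4 0.3168, M+6 0.3080, M+8 0.1497, M+10 0.0291; the largest is M+4.
P(M+4) = C(5,2) × 0.507^3 × 0.493^2 = 10 × 0.13032384 × 0.243049 = 0.316751 (base)
P(M+2) = C(5,1) × 0.507^4 × 0.493^1 = 5 × 0.06607419 × 0.4930 = 0.162873
Relative intensity = 0.162873 / 0.316751 × 100 = 51.42

51.42%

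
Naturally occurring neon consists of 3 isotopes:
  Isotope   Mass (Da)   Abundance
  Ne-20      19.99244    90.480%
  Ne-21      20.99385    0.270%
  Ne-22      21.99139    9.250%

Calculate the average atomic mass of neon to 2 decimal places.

20.18 Da

Weight each isotope mass by its fractional abundance: 0.90480 × 19.99244 + 0.00270 × 20.99385 + 0.09250 × 21.99139
= 18.089160 + 0.056683 + 2.034204 = 20.180047 Da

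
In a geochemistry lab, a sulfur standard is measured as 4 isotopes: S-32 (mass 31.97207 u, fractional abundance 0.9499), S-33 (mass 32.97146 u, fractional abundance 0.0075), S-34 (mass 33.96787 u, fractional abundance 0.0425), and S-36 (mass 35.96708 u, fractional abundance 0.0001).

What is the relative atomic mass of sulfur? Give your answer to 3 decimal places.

32.065 u

The abundance-weighted mean is 0.9499 × 31.97207 + 0.0075 × 32.97146 + 0.0425 × 33.96787 + 0.0001 × 35.96708
= 30.370269 + 0.247286 + 1.443634 + 0.003597 = 32.064786 u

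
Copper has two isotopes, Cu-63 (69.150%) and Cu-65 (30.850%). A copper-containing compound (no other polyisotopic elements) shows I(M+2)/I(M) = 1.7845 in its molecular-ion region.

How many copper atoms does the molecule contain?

For n independent Cu atoms, I(M+2)/I(M) = n · (abundance Cu-65) / (abundance Cu-63) = n · 0.30850/0.69150.
n = 1.7845 × 0.69150/0.30850 = 4.00 ≈ 4

4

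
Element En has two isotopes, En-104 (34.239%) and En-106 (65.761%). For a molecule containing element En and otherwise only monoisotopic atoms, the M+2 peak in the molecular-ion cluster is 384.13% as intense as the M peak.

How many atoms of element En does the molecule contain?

2

With n En atoms, P(M+2)/P(M) = C(n,1)·p^(n−1)q / p^n = n·q/p = n · 0.65761/0.34239.
n = 3.8413 × 0.34239/0.65761 = 2.00 ≈ 2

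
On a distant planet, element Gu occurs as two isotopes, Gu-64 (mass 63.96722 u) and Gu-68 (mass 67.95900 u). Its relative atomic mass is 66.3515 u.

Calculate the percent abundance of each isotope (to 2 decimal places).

Let x be the fractional abundance of Gu-64; then Gu-68 has abundance 1 − x.
63.96722·x + 67.95900·(1 − x) = 66.3515
(63.96722 − 67.95900)·x = 66.3515 − 67.95900
x = -1.60750 / -3.99178 = 0.40270 → 40.27% Gu-64, 59.73% Gu-68.

Gu-64: 40.27%, Gu-68: 59.73%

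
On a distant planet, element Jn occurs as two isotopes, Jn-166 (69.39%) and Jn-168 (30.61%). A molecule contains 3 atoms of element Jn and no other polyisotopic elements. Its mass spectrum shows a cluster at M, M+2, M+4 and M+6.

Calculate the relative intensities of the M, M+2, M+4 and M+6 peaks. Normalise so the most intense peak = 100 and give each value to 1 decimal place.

75.6 : 100.0 : 44.1 : 6.5

Expanding (0.6939 + 0.3061)^3:
P(M) = 0.6939^3 = 0.334111
P(M+2) = 3 × 0.6939^2 × 0.3061^1 = 0.442159
P(M+4) = 3 × 0.6939^1 × 0.3061^2 = 0.195049
P(M+6) = 0.3061^3 = 0.028681
The M+2 peak is largest (0.442159); scaling to 100 gives 75.6 : 100.0 : 44.1 : 6.5.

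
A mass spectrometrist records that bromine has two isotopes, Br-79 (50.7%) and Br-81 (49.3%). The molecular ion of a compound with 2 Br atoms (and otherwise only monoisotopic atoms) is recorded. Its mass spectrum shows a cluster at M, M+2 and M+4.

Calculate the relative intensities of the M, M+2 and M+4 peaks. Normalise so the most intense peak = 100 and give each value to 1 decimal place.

Each Br atom is independently Br-79 (p = 0.507) or Br-81 (q = 0.493); the cluster is the binomial expansion (p + q)^2.
P(M) = 0.507^2 = 0.257049
P(M+2) = 2 × 0.507^1 × 0.493^1 = 0.499902
P(M+4) = 0.493^2 = 0.243049
The M+2 peak is largest (0.499902); scaling to 100 gives 51.4 : 100.0 : 48.6.

51.4 : 100.0 : 48.6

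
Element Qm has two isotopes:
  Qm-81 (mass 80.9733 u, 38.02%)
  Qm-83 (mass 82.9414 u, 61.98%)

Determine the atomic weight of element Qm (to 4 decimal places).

82.1931 u

Weight each isotope mass by its fractional abundance: 0.3802 × 80.9733 + 0.6198 × 82.9414
= 30.78605 + 51.40708 = 82.19313 u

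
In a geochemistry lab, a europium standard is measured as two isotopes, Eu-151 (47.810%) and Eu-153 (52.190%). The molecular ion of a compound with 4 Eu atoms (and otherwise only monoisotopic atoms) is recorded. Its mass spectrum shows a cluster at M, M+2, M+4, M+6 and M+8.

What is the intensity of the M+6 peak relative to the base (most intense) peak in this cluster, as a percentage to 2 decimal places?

Term probabilities: M 0.0522, M+2 0.2281, M+4 0.3736, M+6 0.2719, M+8 0.0742. Base peak = M+4.
P(M+4) = C(4,2) × 0.47810^2 × 0.52190^2 = 6 × 0.22857961 × 0.27237961 = 0.373563 (base)
P(M+6) = C(4,3) × 0.47810^1 × 0.52190^3 = 4 × 0.4781 × 0.14215492 = 0.271857
Relative intensity = 0.271857 / 0.373563 × 100 = 72.77

72.77%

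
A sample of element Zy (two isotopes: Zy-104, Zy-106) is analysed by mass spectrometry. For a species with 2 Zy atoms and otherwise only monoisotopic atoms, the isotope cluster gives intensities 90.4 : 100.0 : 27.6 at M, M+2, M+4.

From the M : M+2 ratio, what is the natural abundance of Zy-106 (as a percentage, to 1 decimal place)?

35.6%

Write p for the Zy-104 fraction. I(M+2)/I(M) = [C(2,1)·p^1·(1−p)] / p^2 = 2·(1−p)/p = 100.0/90.4 = 1.1062
(1−p)/p = 1.1062/2 = 0.5531  ⇒  p = 1/(1 + 0.5531) = 0.6439
Zy-104: 64.4%, Zy-106: 35.6%.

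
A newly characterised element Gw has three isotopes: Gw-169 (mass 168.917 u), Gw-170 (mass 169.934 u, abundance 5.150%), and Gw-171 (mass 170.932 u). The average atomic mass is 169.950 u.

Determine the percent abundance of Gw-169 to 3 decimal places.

46.184%

Let x and y be the fractions of Gw-169 and Gw-171. Then x + y = 1 − 0.05150 = 0.94850 and 168.917x + 170.932y = 169.950 − 0.05150×169.934 = 161.198399.
Substituting: 168.917x + 170.932(0.94850 − x) = 161.198399
(168.917 − 170.932)x = -0.930603  ⇒  x = 0.46184, y = 0.48666
Gw-169: 46.184%, Gw-171: 48.666%.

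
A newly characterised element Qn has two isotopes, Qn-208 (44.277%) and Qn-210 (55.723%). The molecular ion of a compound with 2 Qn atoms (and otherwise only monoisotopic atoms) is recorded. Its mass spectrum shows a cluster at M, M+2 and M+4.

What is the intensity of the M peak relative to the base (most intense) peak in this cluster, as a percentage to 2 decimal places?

39.73%

Binomial terms of (0.44277 + 0.55723)^2: M 0.1960, M+2 0.4934, M+4 0.3105 → M+2 is the base peak.
P(M+2) = C(2,1) × 0.44277^1 × 0.55723^1 = 2 × 0.44277 × 0.55723 = 0.493449 (base)
P(M) = C(2,0) × 0.44277^2 × 0.55723^0 = 1 × 0.19604527 × 1.0000 = 0.196045
Relative intensity = 0.196045 / 0.493449 × 100 = 39.73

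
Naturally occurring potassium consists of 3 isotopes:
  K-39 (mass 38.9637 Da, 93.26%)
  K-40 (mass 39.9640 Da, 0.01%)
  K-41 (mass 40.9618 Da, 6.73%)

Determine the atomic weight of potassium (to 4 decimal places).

Ar = Σ fᵢ·mᵢ = 0.9326 × 38.9637 + 0.0001 × 39.9640 + 0.0673 × 40.9618
= 36.33755 + 0.00400 + 2.75673 = 39.09828 Da

39.0983 Da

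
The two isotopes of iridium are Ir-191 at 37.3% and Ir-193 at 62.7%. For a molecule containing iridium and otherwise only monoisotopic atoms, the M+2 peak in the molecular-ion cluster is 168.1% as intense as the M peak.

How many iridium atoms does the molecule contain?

1

For n independent Ir atoms, I(M+2)/I(M) = n · (abundance Ir-193) / (abundance Ir-191) = n · 0.627/0.373.
n = 1.681 × 0.373/0.627 = 1.00 ≈ 1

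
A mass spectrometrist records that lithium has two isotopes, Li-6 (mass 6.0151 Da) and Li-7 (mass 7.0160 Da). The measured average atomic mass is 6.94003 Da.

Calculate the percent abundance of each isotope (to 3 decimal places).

With x = fraction of Li-6 (so Li-7 is 1 − x):
6.0151·x + 7.0160·(1 − x) = 6.94003
(6.0151 − 7.0160)·x = 6.94003 − 7.0160
x = -0.07597 / -1.0009 = 0.07590 → 7.590% Li-6, 92.410% Li-7.

Li-6: 7.590%, Li-7: 92.410%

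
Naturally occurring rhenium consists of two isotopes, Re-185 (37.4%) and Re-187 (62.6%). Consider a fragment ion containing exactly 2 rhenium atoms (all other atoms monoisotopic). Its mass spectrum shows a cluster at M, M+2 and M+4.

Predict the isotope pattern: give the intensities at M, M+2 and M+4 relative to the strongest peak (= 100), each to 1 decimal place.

Each Re atom is independently Re-185 (p = 0.374) or Re-187 (q = 0.626); the cluster is the binomial expansion (p + q)^2.
P(M) = 0.374^2 = 0.139876
P(M+2) = 2 × 0.374^1 × 0.626^1 = 0.468248
P(M+4) = 0.626^2 = 0.391876
The M+2 peak is largest (0.468248); scaling to 100 gives 29.9 : 100.0 : 83.7.

29.9 : 100.0 : 83.7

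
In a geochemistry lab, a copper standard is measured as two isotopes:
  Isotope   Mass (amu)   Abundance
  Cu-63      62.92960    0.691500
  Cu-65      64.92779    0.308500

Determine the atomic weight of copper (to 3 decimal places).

63.546 amu

Average mass = Σ (abundance × isotope mass) = 0.691500 × 62.92960 + 0.308500 × 64.92779
= 43.515818 + 20.030223 = 63.546041 amu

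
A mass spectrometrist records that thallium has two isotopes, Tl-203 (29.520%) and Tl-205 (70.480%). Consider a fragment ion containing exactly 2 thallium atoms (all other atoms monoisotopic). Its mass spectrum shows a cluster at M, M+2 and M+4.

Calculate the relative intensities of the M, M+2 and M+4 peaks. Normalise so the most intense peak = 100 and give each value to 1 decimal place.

Expanding (0.29520 + 0.70480)^2:
P(M) = 0.29520^2 = 0.087143
P(M+2) = 2 × 0.29520^1 × 0.70480^1 = 0.416114
P(M+4) = 0.70480^2 = 0.496743
The M+4 peak is largest (0.496743); scaling to 100 gives 17.5 : 83.8 : 100.0.

17.5 : 83.8 : 100.0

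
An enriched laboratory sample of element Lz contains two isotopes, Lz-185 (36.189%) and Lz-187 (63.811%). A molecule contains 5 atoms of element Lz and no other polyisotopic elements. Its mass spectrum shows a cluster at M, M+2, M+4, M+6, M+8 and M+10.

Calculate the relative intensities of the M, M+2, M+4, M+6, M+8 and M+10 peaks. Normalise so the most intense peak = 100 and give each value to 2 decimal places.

Each Lz atom is independently Lz-185 (p = 0.36189) or Lz-187 (q = 0.63811); the cluster is the binomial expansion (p + q)^5.
P(M) = 0.36189^5 = 0.006207
P(M+2) = 5 × 0.36189^4 × 0.63811^1 = 0.054723
P(M+4) = 10 × 0.36189^3 × 0.63811^2 = 0.192984
P(M+6) = 10 × 0.36189^2 × 0.63811^3 = 0.340283
P(M+8) = 5 × 0.36189^1 × 0.63811^4 = 0.300005
P(M+10) = 0.63811^5 = 0.105798
The M+6 peak is largest (0.340283); scaling to 100 gives 1.82 : 16.08 : 56.71 : 100.00 : 88.16 : 31.09.

1.82 : 16.08 : 56.71 : 100.00 : 88.16 : 31.09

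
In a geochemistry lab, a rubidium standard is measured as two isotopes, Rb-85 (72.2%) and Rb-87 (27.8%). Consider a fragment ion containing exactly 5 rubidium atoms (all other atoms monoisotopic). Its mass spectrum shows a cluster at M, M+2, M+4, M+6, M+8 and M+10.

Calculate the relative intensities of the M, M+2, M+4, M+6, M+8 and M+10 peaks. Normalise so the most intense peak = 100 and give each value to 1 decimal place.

The 5 Rb atoms are independent, so intensities follow the terms of (0.722 + 0.278)^5.
P(M) = 0.722^5 = 0.196194
P(M+2) = 5 × 0.722^4 × 0.278^1 = 0.377714
P(M+4) = 10 × 0.722^3 × 0.278^2 = 0.290872
P(M+6) = 10 × 0.722^2 × 0.278^3 = 0.111998
P(M+8) = 5 × 0.722^1 × 0.278^4 = 0.021562
P(M+10) = 0.278^5 = 0.001660
The M+2 peak is largest (0.377714); scaling to 100 gives 51.9 : 100.0 : 77.0 : 29.7 : 5.7 : 0.4.

51.9 : 100.0 : 77.0 : 29.7 : 5.7 : 0.4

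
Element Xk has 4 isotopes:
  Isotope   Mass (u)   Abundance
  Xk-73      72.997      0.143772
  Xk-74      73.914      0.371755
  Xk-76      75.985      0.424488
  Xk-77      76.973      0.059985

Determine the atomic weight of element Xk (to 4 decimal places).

74.8448 u

Ar = Σ fᵢ·mᵢ = 0.143772 × 72.997 + 0.371755 × 73.914 + 0.424488 × 75.985 + 0.059985 × 76.973
= 10.49492 + 27.47790 + 32.25472 + 4.61723 = 74.84477 u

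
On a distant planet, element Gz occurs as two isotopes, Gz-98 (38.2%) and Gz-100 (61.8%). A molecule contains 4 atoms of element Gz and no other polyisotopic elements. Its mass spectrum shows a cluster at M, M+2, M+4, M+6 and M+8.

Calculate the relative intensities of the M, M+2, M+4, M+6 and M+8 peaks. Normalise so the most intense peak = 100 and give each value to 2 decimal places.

5.90 : 38.21 : 92.72 : 100.00 : 40.45

The 4 Gz atoms are independent, so intensities follow the terms of (0.382 + 0.618)^4.
P(M) = 0.382^4 = 0.021294
P(M+2) = 4 × 0.382^3 × 0.618^1 = 0.137797
P(M+4) = 6 × 0.382^2 × 0.618^2 = 0.334391
P(M+6) = 4 × 0.382^1 × 0.618^3 = 0.360652
P(M+8) = 0.618^4 = 0.145866
The M+6 peak is largest (0.360652); scaling to 100 gives 5.90 : 38.21 : 92.72 : 100.00 : 40.45.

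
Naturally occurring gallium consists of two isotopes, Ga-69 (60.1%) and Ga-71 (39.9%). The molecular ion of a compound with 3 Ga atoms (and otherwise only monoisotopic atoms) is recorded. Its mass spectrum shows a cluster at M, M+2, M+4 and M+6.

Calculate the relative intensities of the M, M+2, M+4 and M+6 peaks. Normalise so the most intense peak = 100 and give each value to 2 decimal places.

50.21 : 100.00 : 66.39 : 14.69

Each Ga atom is independently Ga-69 (p = 0.601) or Ga-71 (q = 0.399); the cluster is the binomial expansion (p + q)^3.
P(M) = 0.601^3 = 0.217082
P(M+2) = 3 × 0.601^2 × 0.399^1 = 0.432358
P(M+4) = 3 × 0.601^1 × 0.399^2 = 0.287039
P(M+6) = 0.399^3 = 0.063521
The M+2 peak is largest (0.432358); scaling to 100 gives 50.21 : 100.00 : 66.39 : 14.69.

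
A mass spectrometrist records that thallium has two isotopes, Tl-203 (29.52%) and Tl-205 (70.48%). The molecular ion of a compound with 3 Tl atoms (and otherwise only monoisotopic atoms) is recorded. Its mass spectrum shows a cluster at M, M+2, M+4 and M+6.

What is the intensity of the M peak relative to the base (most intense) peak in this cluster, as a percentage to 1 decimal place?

(0.2952 + 0.7048)^3 gives M 0.0257, M+2 0.1843, M+4 0.4399, M+6 0.3501; the largest is M+4.
P(M+4) = C(3,2) × 0.2952^1 × 0.7048^2 = 3 × 0.2952 × 0.49674304 = 0.439916 (base)
P(M) = C(3,0) × 0.2952^3 × 0.7048^0 = 1 × 0.02572463 × 1.0000 = 0.025725
Relative intensity = 0.025725 / 0.439916 × 100 = 5.8

5.8%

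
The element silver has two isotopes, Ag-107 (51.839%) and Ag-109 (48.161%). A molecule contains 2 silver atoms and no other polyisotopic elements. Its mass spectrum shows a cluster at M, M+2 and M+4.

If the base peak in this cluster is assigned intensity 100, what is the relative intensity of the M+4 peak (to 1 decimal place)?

46.5

(0.51839 + 0.48161)^2 gives M 0.2687, M+2 0.4993, M+4 0.2319; the largest is M+2.
P(M+2) = C(2,1) × 0.51839^1 × 0.48161^1 = 2 × 0.51839 × 0.48161 = 0.499324 (base)
P(M+4) = C(2,2) × 0.51839^0 × 0.48161^2 = 1 × 1.0000 × 0.23194819 = 0.231948
Relative intensity = 0.231948 / 0.499324 × 100 = 46.5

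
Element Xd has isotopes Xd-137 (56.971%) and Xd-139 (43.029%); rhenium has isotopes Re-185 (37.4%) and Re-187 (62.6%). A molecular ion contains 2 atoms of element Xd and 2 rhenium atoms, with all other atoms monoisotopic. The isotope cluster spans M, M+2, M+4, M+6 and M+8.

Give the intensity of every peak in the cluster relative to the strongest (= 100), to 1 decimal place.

11.9 : 57.6 : 100.0 : 72.9 : 19.0

Element Xd pattern (n=2): 0.32456948 : 0.49028103 : 0.18514948
Rhenium pattern (n=2): 0.139876 : 0.468248 : 0.391876
Convolve the two distributions (both contribute in 2-u steps):
  M: 0.32456948×0.139876 = 0.045399
  M+2: 0.32456948×0.468248 + 0.49028103×0.139876 = 0.220558
  M+4: 0.32456948×0.391876 + 0.49028103×0.468248 + 0.18514948×0.139876 = 0.382662
  M+6: 0.49028103×0.391876 + 0.18514948×0.468248 = 0.278825
  M+8: 0.18514948×0.391876 = 0.072556
Scale to base peak (0.382662) = 100: 11.9 : 57.6 : 100.0 : 72.9 : 19.0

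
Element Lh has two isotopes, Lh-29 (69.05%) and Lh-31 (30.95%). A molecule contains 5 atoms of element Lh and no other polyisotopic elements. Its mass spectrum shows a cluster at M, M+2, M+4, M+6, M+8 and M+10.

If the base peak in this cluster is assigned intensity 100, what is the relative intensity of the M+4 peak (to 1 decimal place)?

89.6

Binomial terms of (0.6905 + 0.3095)^5: M 0.1570, M+2 0.3518, M+4 0.3154, M+6 0.1414, M+8 0.0317, M+10 0.0028 → M+2 is the base peak.
P(M+2) = C(5,1) × 0.6905^4 × 0.3095^1 = 5 × 0.22732894 × 0.3095 = 0.351792 (base)
P(M+4) = C(5,2) × 0.6905^3 × 0.3095^2 = 10 × 0.32922367 × 0.09579025 = 0.315364
Relative intensity = 0.315364 / 0.351792 × 100 = 89.6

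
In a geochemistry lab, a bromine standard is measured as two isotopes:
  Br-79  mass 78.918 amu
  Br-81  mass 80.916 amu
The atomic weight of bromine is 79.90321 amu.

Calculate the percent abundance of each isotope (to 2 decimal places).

Br-79: 50.69%, Br-81: 49.31%

Let x be the fractional abundance of Br-79; then Br-81 has abundance 1 − x.
78.918·x + 80.916·(1 − x) = 79.90321
(78.918 − 80.916)·x = 79.90321 − 80.916
x = -1.01279 / -1.998 = 0.50690 → 50.69% Br-79, 49.31% Br-81.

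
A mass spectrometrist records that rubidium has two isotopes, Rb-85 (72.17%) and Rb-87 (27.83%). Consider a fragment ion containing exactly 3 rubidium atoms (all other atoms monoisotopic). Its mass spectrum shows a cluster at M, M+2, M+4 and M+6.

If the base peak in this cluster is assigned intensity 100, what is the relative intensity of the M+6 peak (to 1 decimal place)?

Binomial terms of (0.7217 + 0.2783)^3: M 0.3759, M+2 0.4349, M+4 0.1677, M+6 0.0216 → M+2 is the base peak.
P(M+2) = C(3,1) × 0.7217^2 × 0.2783^1 = 3 × 0.52085089 × 0.2783 = 0.434858 (base)
P(M+6) = C(3,3) × 0.7217^0 × 0.2783^3 = 1 × 1.0000 × 0.02155458 = 0.021555
Relative intensity = 0.021555 / 0.434858 × 100 = 5.0

5.0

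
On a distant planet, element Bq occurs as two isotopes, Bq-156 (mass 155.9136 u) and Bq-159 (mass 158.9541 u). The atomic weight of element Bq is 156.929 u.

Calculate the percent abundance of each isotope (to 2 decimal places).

With x = fraction of Bq-156 (so Bq-159 is 1 − x):
155.9136·x + 158.9541·(1 − x) = 156.929
(155.9136 − 158.9541)·x = 156.929 − 158.9541
x = -2.0251 / -3.0405 = 0.66604 → 66.60% Bq-156, 33.40% Bq-159.

Bq-156: 66.60%, Bq-159: 33.40%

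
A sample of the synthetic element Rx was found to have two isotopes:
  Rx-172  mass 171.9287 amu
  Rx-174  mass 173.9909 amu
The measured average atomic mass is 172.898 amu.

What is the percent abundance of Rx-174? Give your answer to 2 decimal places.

47.00%

With x = fraction of Rx-172 (so Rx-174 is 1 − x):
171.9287·x + 173.9909·(1 − x) = 172.898
(171.9287 − 173.9909)·x = 172.898 − 173.9909
x = -1.0929 / -2.0622 = 0.52997 → 53.00% Rx-172, 47.00% Rx-174.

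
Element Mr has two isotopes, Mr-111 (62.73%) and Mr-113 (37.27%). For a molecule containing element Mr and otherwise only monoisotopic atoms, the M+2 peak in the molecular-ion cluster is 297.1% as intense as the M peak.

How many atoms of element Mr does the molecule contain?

5

The M+2/M ratio from n Mr atoms is n · q/p = n · 0.3727/0.6273.
n = 2.971 × 0.6273/0.3727 = 5.00 ≈ 5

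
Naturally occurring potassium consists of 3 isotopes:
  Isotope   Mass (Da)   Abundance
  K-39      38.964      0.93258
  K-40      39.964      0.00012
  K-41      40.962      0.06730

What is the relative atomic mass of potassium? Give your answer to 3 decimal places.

Ar = Σ fᵢ·mᵢ = 0.93258 × 38.964 + 0.00012 × 39.964 + 0.06730 × 40.962
= 36.3370 + 0.0048 + 2.7567 = 39.0985 Da

39.099 Da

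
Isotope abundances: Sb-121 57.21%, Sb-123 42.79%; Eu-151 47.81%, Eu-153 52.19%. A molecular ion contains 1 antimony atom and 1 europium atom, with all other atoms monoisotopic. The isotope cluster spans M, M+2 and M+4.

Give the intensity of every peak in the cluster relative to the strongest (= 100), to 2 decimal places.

54.36 : 100.00 : 44.38

Antimony pattern (n=1): 0.5721 : 0.4279
Europium pattern (n=1): 0.4781 : 0.5219
Convolve the two distributions (both contribute in 2-u steps):
  M: 0.5721×0.4781 = 0.273521
  M+2: 0.5721×0.5219 + 0.4279×0.4781 = 0.503158
  M+4: 0.4279×0.5219 = 0.223321
Scale to base peak (0.503158) = 100: 54.36 : 100.00 : 44.38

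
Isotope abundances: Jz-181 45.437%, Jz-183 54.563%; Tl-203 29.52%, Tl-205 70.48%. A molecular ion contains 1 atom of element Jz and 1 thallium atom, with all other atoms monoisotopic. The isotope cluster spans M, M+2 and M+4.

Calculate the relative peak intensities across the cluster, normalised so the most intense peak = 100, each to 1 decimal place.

Element Jz pattern (n=1): 0.45437 : 0.54563
Thallium pattern (n=1): 0.2952 : 0.7048
Convolve the two distributions (both contribute in 2-u steps):
  M: 0.45437×0.2952 = 0.134130
  M+2: 0.45437×0.7048 + 0.54563×0.2952 = 0.481310
  M+4: 0.54563×0.7048 = 0.384560
Scale to base peak (0.481310) = 100: 27.9 : 100.0 : 79.9

27.9 : 100.0 : 79.9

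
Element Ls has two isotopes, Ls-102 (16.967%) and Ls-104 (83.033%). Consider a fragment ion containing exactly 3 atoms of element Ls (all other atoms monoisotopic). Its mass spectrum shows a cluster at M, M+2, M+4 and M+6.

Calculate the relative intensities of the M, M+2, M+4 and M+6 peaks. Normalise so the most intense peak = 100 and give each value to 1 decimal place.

Each Ls atom is independently Ls-102 (p = 0.16967) or Ls-104 (q = 0.83033); the cluster is the binomial expansion (p + q)^3.
P(M) = 0.16967^3 = 0.004884
P(M+2) = 3 × 0.16967^2 × 0.83033^1 = 0.071710
P(M+4) = 3 × 0.16967^1 × 0.83033^2 = 0.350936
P(M+6) = 0.83033^3 = 0.572469
The M+6 peak is largest (0.572469); scaling to 100 gives 0.9 : 12.5 : 61.3 : 100.0.

0.9 : 12.5 : 61.3 : 100.0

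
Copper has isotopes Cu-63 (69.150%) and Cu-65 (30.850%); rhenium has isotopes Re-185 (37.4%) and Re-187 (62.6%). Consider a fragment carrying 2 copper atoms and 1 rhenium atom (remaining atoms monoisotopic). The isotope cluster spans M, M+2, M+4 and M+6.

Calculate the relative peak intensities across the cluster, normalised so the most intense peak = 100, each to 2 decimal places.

Copper pattern (n=2): 0.47817225 : 0.4266555 : 0.09517225
Rhenium pattern (n=1): 0.3740 : 0.6260
Convolve the two distributions (both contribute in 2-u steps):
  M: 0.47817225×0.3740 = 0.178836
  M+2: 0.47817225×0.6260 + 0.4266555×0.3740 = 0.458905
  M+4: 0.4266555×0.6260 + 0.09517225×0.3740 = 0.302681
  M+6: 0.09517225×0.6260 = 0.059578
Scale to base peak (0.458905) = 100: 38.97 : 100.00 : 65.96 : 12.98

38.97 : 100.00 : 65.96 : 12.98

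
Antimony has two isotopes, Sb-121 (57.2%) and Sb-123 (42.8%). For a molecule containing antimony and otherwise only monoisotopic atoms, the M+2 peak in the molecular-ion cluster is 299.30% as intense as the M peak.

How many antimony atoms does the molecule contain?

4

With n Sb atoms, P(M+2)/P(M) = C(n,1)·p^(n−1)q / p^n = n·q/p = n · 0.428/0.572.
n = 2.9930 × 0.572/0.428 = 4.00 ≈ 4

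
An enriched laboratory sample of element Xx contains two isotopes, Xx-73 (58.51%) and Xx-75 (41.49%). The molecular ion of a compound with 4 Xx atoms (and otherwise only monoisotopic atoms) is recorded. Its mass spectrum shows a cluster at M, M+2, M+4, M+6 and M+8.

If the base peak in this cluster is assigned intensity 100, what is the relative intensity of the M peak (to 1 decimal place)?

33.1

Binomial terms of (0.5851 + 0.4149)^4: M 0.1172, M+2 0.3324, M+4 0.3536, M+6 0.1672, M+8 0.0296 → M+4 is the base peak.
P(M+4) = C(4,2) × 0.5851^2 × 0.4149^2 = 6 × 0.34234201 × 0.17214201 = 0.353589 (base)
P(M) = C(4,0) × 0.5851^4 × 0.4149^0 = 1 × 0.11719805 × 1.0000 = 0.117198
Relative intensity = 0.117198 / 0.353589 × 100 = 33.1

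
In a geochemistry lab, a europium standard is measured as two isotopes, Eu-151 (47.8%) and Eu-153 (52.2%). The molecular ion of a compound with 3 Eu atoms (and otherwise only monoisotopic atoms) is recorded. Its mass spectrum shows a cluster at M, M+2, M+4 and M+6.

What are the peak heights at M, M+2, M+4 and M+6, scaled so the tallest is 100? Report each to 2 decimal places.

27.95 : 91.57 : 100.00 : 36.40

Expanding (0.478 + 0.522)^3:
P(M) = 0.478^3 = 0.109215
P(M+2) = 3 × 0.478^2 × 0.522^1 = 0.357806
P(M+4) = 3 × 0.478^1 × 0.522^2 = 0.390742
P(M+6) = 0.522^3 = 0.142237
The M+4 peak is largest (0.390742); scaling to 100 gives 27.95 : 91.57 : 100.00 : 36.40.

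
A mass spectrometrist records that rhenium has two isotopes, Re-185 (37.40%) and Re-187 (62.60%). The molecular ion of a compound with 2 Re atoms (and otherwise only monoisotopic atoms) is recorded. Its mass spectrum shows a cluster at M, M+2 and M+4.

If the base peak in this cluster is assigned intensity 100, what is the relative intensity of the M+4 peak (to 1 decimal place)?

83.7

Term probabilities: M 0.1399, M+2 0.4682, M+4 0.3919. Base peak = M+2.
P(M+2) = C(2,1) × 0.3740^1 × 0.6260^1 = 2 × 0.3740 × 0.6260 = 0.468248 (base)
P(M+4) = C(2,2) × 0.3740^0 × 0.6260^2 = 1 × 1.0000 × 0.391876 = 0.391876
Relative intensity = 0.391876 / 0.468248 × 100 = 83.7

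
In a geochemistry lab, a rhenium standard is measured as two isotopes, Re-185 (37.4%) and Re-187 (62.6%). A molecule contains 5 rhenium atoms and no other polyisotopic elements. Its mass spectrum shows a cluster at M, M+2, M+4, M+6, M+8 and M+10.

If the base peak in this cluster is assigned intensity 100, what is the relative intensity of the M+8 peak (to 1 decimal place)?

Binomial terms of (0.374 + 0.626)^5: M 0.0073, M+2 0.0612, M+4 0.2050, M+6 0.3431, M+8 0.2872, M+10 0.0961 → M+6 is the base peak.
P(M+6) = C(5,3) × 0.374^2 × 0.626^3 = 10 × 0.139876 × 0.24531438 = 0.343136 (base)
P(M+8) = C(5,4) × 0.374^1 × 0.626^4 = 5 × 0.3740 × 0.1535668 = 0.287170
Relative intensity = 0.287170 / 0.343136 × 100 = 83.7

83.7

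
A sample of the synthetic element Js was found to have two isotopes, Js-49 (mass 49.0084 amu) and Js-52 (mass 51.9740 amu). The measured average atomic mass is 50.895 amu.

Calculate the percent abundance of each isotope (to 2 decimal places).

Writing the weighted mean with unknown fraction x of Js-49:
49.0084·x + 51.9740·(1 − x) = 50.895
(49.0084 − 51.9740)·x = 50.895 − 51.9740
x = -1.0790 / -2.9656 = 0.36384 → 36.38% Js-49, 63.62% Js-52.

Js-49: 36.38%, Js-52: 63.62%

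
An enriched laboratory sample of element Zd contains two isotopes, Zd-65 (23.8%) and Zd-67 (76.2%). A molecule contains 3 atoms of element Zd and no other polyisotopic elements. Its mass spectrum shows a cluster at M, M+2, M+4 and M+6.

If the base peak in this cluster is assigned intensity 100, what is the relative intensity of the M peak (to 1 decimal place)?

Binomial terms of (0.238 + 0.762)^3: M 0.0135, M+2 0.1295, M+4 0.4146, M+6 0.4425 → M+6 is the base peak.
P(M+6) = C(3,3) × 0.238^0 × 0.762^3 = 1 × 1.0000 × 0.44245073 = 0.442451 (base)
P(M) = C(3,0) × 0.238^3 × 0.762^0 = 1 × 0.01348127 × 1.0000 = 0.013481
Relative intensity = 0.013481 / 0.442451 × 100 = 3.0

3.0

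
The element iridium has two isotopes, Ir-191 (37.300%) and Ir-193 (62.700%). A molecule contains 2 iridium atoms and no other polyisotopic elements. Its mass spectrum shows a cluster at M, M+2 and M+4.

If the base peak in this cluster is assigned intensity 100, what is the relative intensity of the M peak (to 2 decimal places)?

Binomial terms of (0.37300 + 0.62700)^2: M 0.1391, M+2 0.4677, M+4 0.3931 → M+2 is the base peak.
P(M+2) = C(2,1) × 0.37300^1 × 0.62700^1 = 2 × 0.3730 × 0.6270 = 0.467742 (base)
P(M) = C(2,0) × 0.37300^2 × 0.62700^0 = 1 × 0.139129 × 1.0000 = 0.139129
Relative intensity = 0.139129 / 0.467742 × 100 = 29.74

29.74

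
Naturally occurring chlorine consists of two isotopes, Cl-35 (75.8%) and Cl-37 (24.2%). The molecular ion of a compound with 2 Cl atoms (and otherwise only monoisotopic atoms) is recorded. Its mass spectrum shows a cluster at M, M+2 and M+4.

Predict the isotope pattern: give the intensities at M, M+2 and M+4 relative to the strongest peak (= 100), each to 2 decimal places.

100.00 : 63.85 : 10.19

Each Cl atom is independently Cl-35 (p = 0.758) or Cl-37 (q = 0.242); the cluster is the binomial expansion (p + q)^2.
P(M) = 0.758^2 = 0.574564
P(M+2) = 2 × 0.758^1 × 0.242^1 = 0.366872
P(M+4) = 0.242^2 = 0.058564
The M peak is largest (0.574564); scaling to 100 gives 100.00 : 63.85 : 10.19.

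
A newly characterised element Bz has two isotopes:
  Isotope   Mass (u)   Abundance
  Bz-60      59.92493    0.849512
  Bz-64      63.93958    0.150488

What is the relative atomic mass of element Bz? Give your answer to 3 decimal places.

60.529 u

Weight each isotope mass by its fractional abundance: 0.849512 × 59.92493 + 0.150488 × 63.93958
= 50.906947 + 9.622140 = 60.529087 u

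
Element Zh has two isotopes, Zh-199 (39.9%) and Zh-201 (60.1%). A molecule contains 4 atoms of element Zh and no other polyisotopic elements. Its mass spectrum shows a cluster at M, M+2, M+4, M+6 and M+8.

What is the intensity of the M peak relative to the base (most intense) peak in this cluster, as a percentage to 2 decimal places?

Binomial terms of (0.399 + 0.601)^4: M 0.0253, M+2 0.1527, M+4 0.3450, M+6 0.3465, M+8 0.1305 → M+6 is the base peak.
P(M+6) = C(4,3) × 0.399^1 × 0.601^3 = 4 × 0.3990 × 0.2170818 = 0.346463 (base)
P(M) = C(4,0) × 0.399^4 × 0.601^0 = 1 × 0.02534496 × 1.0000 = 0.025345
Relative intensity = 0.025345 / 0.346463 × 100 = 7.32

7.32%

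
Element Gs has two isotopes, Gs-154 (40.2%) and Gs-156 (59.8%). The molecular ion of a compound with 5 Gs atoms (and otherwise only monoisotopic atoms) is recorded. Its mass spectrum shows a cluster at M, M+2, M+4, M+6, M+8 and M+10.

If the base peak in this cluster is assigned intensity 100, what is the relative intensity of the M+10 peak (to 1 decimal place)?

Term probabilities: M 0.0105, M+2 0.0781, M+4 0.2323, M+6 0.3456, M+8 0.2570, M+10 0.0765. Base peak = M+6.
P(M+6) = C(5,3) × 0.402^2 × 0.598^3 = 10 × 0.161604 × 0.21384719 = 0.345586 (base)
P(M+10) = C(5,5) × 0.402^0 × 0.598^5 = 1 × 1.0000 × 0.07647261 = 0.076473
Relative intensity = 0.076473 / 0.345586 × 100 = 22.1

22.1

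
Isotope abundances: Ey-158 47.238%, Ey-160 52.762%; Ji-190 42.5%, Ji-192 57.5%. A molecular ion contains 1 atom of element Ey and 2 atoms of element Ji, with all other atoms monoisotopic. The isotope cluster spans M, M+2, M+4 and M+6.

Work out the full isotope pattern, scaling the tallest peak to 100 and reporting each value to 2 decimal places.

Element Ey pattern (n=1): 0.47238 : 0.52762
Element Ji pattern (n=2): 0.180625 : 0.48875 : 0.330625
Convolve the two distributions (both contribute in 2-u steps):
  M: 0.47238×0.180625 = 0.085324
  M+2: 0.47238×0.48875 + 0.52762×0.180625 = 0.326177
  M+4: 0.47238×0.330625 + 0.52762×0.48875 = 0.414055
  M+6: 0.52762×0.330625 = 0.174444
Scale to base peak (0.414055) = 100: 20.61 : 78.78 : 100.00 : 42.13

20.61 : 78.78 : 100.00 : 42.13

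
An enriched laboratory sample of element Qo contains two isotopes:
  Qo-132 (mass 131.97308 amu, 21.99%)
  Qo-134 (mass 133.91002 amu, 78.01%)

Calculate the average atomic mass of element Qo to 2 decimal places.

133.48 amu

The abundance-weighted mean is 0.2199 × 131.97308 + 0.7801 × 133.91002
= 29.020880 + 104.463207 = 133.484087 amu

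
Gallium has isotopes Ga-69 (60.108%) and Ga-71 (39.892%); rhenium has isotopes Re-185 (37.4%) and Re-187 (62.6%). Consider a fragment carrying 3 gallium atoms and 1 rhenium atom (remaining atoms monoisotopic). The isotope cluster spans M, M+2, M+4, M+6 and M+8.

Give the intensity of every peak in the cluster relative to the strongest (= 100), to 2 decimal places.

21.49 : 78.75 : 100.00 : 53.80 : 10.51

Gallium pattern (n=3): 0.2171685 : 0.432386 : 0.2869625 : 0.063483
Rhenium pattern (n=1): 0.3740 : 0.6260
Convolve the two distributions (both contribute in 2-u steps):
  M: 0.2171685×0.3740 = 0.081221
  M+2: 0.2171685×0.6260 + 0.432386×0.3740 = 0.297660
  M+4: 0.432386×0.6260 + 0.2869625×0.3740 = 0.377998
  M+6: 0.2869625×0.6260 + 0.063483×0.3740 = 0.203381
  M+8: 0.063483×0.6260 = 0.039740
Scale to base peak (0.377998) = 100: 21.49 : 78.75 : 100.00 : 53.80 : 10.51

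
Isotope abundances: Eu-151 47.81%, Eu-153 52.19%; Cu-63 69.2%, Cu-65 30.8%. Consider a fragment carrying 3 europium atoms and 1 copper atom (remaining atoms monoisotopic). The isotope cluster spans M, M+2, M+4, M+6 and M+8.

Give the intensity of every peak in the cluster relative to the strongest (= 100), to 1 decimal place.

19.9 : 73.9 : 100.0 : 57.5 : 11.5

Europium pattern (n=3): 0.10928391 : 0.3578871 : 0.39067407 : 0.14215492
Copper pattern (n=1): 0.6920 : 0.3080
Convolve the two distributions (both contribute in 2-u steps):
  M: 0.10928391×0.6920 = 0.075624
  M+2: 0.10928391×0.3080 + 0.3578871×0.6920 = 0.281317
  M+4: 0.3578871×0.3080 + 0.39067407×0.6920 = 0.380576
  M+6: 0.39067407×0.3080 + 0.14215492×0.6920 = 0.218699
  M+8: 0.14215492×0.3080 = 0.043784
Scale to base peak (0.380576) = 100: 19.9 : 73.9 : 100.0 : 57.5 : 11.5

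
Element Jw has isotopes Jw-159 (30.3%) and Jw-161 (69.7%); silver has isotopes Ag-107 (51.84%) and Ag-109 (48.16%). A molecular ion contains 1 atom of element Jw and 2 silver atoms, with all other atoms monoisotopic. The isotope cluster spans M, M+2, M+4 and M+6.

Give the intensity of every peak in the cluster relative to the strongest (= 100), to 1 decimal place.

19.5 : 80.9 : 100.0 : 38.6

Element Jw pattern (n=1): 0.3030 : 0.6970
Silver pattern (n=2): 0.26873856 : 0.49932288 : 0.23193856
Convolve the two distributions (both contribute in 2-u steps):
  M: 0.3030×0.26873856 = 0.081428
  M+2: 0.3030×0.49932288 + 0.6970×0.26873856 = 0.338606
  M+4: 0.3030×0.23193856 + 0.6970×0.49932288 = 0.418305
  M+6: 0.6970×0.23193856 = 0.161661
Scale to base peak (0.418305) = 100: 19.5 : 80.9 : 100.0 : 38.6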